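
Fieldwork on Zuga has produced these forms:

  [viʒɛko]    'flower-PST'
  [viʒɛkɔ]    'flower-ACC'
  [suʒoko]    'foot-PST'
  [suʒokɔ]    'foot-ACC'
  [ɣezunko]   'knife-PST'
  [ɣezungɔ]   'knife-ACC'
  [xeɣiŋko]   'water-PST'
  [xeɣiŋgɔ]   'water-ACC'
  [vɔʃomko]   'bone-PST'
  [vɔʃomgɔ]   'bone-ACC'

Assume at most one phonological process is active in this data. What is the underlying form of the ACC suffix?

/-gɔ/

The ACC suffix surfaces as [-gɔ] and [-kɔ], depending on the final segment of the stem.
The PST suffix, which begins with [k], is invariant after every stem; so [k] is not altered by any rule here.
The ACC suffix is therefore /-gɔ/ underlyingly, with post-vocalic devoicing: voiced stops become voiceless after a vowel.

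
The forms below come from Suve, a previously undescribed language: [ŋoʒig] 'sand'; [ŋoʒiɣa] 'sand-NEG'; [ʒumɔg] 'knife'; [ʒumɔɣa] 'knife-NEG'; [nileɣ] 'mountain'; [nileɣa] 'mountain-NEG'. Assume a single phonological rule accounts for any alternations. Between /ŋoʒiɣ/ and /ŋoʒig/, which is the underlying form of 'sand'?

/ŋoʒig/

The stem for 'sand' ends in [g] in [ŋoʒig] but [ɣ] in [ŋoʒiɣa].
But 'mountain' keeps [ɣ] in both environments ([nileɣ], [nileɣa]), so there is no rule changing /ɣ/ to [g] in isolation.
Therefore /g/ is basic and [ɣ] is derived by intervocalic spirantization (voiced stops become fricatives between vowels).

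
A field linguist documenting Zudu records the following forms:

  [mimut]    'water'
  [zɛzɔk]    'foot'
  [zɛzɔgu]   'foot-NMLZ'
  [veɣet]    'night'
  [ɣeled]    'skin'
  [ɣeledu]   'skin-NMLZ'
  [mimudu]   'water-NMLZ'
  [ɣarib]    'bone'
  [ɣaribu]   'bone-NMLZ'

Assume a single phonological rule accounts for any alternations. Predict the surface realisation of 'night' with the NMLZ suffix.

The root 'water' surfaces as [mimut] and [mimudu], with a stem-final [t] ~ [d] alternation.
The stem 'skin' ([ɣeled], [ɣeledu]) shows [d] unchanged in both environments, so [d] cannot be basic with [t] derived in isolation.
The underlying segment must be /t/; voiceless stops become voiced between vowels, yielding [d] there.
The one attested form of 'night', [veɣet], shows underlying /veɣet/. Applying the same rule between vowels gives [veɣedu].

[veɣedu]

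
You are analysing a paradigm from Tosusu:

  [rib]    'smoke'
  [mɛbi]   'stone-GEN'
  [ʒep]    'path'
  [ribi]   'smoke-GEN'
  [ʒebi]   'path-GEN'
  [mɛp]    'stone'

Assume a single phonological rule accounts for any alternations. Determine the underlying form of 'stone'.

/mɛp/

The root 'stone' surfaces as [mɛp] and [mɛbi], with a stem-final [p] ~ [b] alternation.
But 'smoke' keeps [b] in both environments ([rib], [ribi]), so there is no rule changing /b/ to [p] in isolation.
The alternation reflects intervocalic voicing: voiceless stops become voiced between vowels. /p/ is underlying.
Hence 'stone' is /mɛp/ underlyingly.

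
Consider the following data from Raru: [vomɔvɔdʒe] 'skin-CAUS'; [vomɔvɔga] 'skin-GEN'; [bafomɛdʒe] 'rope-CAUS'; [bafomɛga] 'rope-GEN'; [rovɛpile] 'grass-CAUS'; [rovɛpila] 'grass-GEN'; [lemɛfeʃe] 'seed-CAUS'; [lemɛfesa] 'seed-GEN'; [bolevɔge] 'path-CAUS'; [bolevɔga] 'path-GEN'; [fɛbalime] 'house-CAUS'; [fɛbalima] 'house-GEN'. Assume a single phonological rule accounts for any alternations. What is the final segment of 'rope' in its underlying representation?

'rope' shows [dʒ] ~ [g] at the end of the stem ([bafomɛdʒe] vs [bafomɛga]).
The stem 'path' ([bolevɔge], [bolevɔga]) shows [g] unchanged in both environments, so [g] cannot be basic with [dʒ] derived before the CAUS suffix.
The underlying segment must be /dʒ/; palato-alveolar /dʒ/ and /ʃ/ become [g] and [s] when no front vowel follows, yielding [g] there.

/dʒ/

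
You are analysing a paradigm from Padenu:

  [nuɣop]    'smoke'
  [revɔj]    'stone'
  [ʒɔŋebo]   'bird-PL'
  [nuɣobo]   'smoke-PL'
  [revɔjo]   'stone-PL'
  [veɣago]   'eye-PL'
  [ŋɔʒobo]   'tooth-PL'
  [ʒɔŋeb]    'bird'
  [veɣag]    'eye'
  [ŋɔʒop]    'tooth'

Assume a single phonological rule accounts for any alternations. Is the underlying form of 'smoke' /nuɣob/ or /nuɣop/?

/nuɣop/

In [nuɣobo] and [nuɣop] the final segment of 'smoke' alternates: [b] ~ [p].
Compare 'bird', with invariant [b] in [ʒɔŋebo] and [ʒɔŋeb]: an analysis with underlying /b/ and a rule producing [p] in isolation would wrongly predict alternation here too.
Therefore /p/ is basic and [b] is derived by intervocalic voicing (voiceless stops become voiced between vowels).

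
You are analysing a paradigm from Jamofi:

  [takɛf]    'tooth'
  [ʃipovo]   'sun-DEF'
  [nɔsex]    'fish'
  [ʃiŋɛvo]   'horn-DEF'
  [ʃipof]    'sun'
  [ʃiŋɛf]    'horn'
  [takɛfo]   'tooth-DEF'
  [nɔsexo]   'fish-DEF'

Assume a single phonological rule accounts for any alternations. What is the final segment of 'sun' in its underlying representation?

/v/

The root 'sun' surfaces as [ʃipof] and [ʃipovo], with a stem-final [f] ~ [v] alternation.
But 'tooth' keeps [f] in both environments ([takɛf], [takɛfo]), so there is no rule changing /f/ to [v] before the DEF suffix.
So /v/ is underlying, and a rule of word-final obstruent devoicing — voiced obstruents become voiceless word-finally — gives [f].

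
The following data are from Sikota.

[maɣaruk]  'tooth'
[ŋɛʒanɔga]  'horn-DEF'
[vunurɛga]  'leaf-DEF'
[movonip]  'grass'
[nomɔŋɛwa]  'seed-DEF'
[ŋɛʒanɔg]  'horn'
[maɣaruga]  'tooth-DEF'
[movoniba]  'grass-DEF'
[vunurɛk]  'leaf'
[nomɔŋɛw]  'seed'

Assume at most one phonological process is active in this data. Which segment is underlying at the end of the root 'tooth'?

/k/

The root 'tooth' surfaces as [maɣaruk] and [maɣaruga], with a stem-final [k] ~ [g] alternation.
If /g/ were underlying and a rule turned it into [k] in isolation, 'horn' would also alternate; but it has [g] in both [ŋɛʒanɔg] and [ŋɛʒanɔga].
The underlying segment must be /k/; voiceless stops become voiced between vowels, yielding [g] there.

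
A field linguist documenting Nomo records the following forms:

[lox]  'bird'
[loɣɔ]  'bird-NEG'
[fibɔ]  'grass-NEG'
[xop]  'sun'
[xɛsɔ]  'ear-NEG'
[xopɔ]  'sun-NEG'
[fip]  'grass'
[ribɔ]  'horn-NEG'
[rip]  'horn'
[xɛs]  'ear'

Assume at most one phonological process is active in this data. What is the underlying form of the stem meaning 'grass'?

In [fip] and [fibɔ] the final segment of 'grass' alternates: [p] ~ [b].
If /p/ were underlying and a rule turned it into [b] before the NEG suffix, 'sun' would also alternate; but it has [p] in both [xop] and [xopɔ].
The alternation reflects word-final obstruent devoicing: voiced obstruents become voiceless word-finally. /b/ is underlying.

/fib/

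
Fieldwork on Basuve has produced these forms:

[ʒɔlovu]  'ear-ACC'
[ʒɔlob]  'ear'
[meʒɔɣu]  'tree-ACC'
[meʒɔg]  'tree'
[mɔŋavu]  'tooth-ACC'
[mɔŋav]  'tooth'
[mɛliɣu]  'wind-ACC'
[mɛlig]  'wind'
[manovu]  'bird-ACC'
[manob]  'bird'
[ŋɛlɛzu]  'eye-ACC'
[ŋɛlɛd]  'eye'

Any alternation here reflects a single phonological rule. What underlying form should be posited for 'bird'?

/manob/

The root 'bird' surfaces as [manovu] and [manob], with a stem-final [v] ~ [b] alternation.
The stem 'tooth' ([mɔŋavu], [mɔŋav]) shows [v] unchanged in both environments, so [v] cannot be basic with [b] derived in isolation.
So /b/ is underlying, and a rule of intervocalic spirantization — voiced stops become fricatives between vowels — gives [v].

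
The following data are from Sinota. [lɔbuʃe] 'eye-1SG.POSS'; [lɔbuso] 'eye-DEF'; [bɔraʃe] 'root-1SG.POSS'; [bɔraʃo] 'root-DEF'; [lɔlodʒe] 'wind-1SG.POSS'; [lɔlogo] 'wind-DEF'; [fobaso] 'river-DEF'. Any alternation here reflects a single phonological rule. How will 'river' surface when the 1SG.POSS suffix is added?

[fobaʃe]

The stem for 'eye' ends in [ʃ] in [lɔbuʃe] but [s] in [lɔbuso].
The stem 'root' ([bɔraʃe], [bɔraʃo]) shows [ʃ] unchanged in both environments, so [ʃ] cannot be basic with [s] derived before the DEF suffix.
The underlying segment must be /s/; /g/ and /s/ become palato-alveolar [dʒ] and [ʃ] before a front vowel, yielding [ʃ] there.
The one attested form of 'river', [fobaso], shows underlying /fobas/. Applying the same rule before a front vowel gives [fobaʃe].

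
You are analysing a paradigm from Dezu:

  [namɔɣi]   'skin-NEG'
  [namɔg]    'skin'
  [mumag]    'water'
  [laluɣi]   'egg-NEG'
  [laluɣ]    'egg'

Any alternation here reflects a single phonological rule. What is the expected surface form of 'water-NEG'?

[mumaɣi]

In [namɔɣi] and [namɔg] the final segment of 'skin' alternates: [ɣ] ~ [g].
If /ɣ/ were underlying and a rule turned it into [g] in isolation, 'egg' would also alternate; but it has [ɣ] in both [laluɣi] and [laluɣ].
The underlying segment must be /g/; voiced stops become fricatives between vowels, yielding [ɣ] there.
From [mumag] the stem 'water' is /mumag/; between vowels this yields [mumaɣi].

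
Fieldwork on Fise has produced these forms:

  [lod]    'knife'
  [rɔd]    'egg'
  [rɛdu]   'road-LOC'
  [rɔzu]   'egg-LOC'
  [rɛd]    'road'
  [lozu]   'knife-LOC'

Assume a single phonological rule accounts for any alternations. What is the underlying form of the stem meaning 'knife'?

The root 'knife' surfaces as [lozu] and [lod], with a stem-final [z] ~ [d] alternation.
If /d/ were underlying and a rule turned it into [z] before the LOC suffix, 'road' would also alternate; but it has [d] in both [rɛdu] and [rɛd].
The underlying segment must be /z/; voiced fricatives become stops word-finally, yielding [d] there.
So 'knife' = /loz/.

/loz/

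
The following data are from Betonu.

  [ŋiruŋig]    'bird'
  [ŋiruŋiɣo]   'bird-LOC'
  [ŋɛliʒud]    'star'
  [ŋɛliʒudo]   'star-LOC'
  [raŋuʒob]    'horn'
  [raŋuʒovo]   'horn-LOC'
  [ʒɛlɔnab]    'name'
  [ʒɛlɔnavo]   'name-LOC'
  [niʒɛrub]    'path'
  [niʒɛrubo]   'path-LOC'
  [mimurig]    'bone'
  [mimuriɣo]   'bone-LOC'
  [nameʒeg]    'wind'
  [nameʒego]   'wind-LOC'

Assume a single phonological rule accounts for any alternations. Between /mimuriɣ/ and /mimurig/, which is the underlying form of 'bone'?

/mimuriɣ/

'bone' shows [g] ~ [ɣ] at the end of the stem ([mimurig] vs [mimuriɣo]).
If /g/ were underlying and a rule turned it into [ɣ] before the LOC suffix, 'wind' would also alternate; but it has [g] in both [nameʒeg] and [nameʒego].
So /ɣ/ is underlying, and a rule of word-final hardening — voiced fricatives become stops word-finally — gives [g].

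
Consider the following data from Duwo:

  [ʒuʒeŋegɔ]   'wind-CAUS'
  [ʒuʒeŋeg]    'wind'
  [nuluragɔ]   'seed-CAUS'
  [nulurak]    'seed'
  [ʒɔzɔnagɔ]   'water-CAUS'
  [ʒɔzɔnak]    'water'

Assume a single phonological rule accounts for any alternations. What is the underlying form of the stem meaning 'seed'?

/nulurak/

The root 'seed' surfaces as [nuluragɔ] and [nulurak], with a stem-final [g] ~ [k] alternation.
If /g/ were underlying and a rule turned it into [k] in isolation, 'wind' would also alternate; but it has [g] in both [ʒuʒeŋegɔ] and [ʒuʒeŋeg].
The alternation reflects intervocalic voicing: voiceless stops become voiced between vowels. /k/ is underlying.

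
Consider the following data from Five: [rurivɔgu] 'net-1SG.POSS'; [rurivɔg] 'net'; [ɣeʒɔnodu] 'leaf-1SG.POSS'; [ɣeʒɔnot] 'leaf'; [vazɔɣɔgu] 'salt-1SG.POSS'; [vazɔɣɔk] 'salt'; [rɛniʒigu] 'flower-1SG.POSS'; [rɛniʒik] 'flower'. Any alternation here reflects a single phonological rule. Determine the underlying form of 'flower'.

/rɛniʒik/

In [rɛniʒigu] and [rɛniʒik] the final segment of 'flower' alternates: [g] ~ [k].
But 'net' keeps [g] in both environments ([rurivɔgu], [rurivɔg]), so there is no rule changing /g/ to [k] in isolation.
So /k/ is underlying, and a rule of intervocalic voicing — voiceless stops become voiced between vowels — gives [g].
So 'flower' = /rɛniʒik/.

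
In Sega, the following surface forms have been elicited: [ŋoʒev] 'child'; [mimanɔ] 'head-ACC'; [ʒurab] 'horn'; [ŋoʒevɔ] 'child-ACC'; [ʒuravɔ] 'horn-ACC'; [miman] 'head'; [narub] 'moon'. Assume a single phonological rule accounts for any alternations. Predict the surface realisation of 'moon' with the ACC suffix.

[naruvɔ]

The stem for 'horn' ends in [v] in [ʒuravɔ] but [b] in [ʒurab].
The stem 'child' ([ŋoʒevɔ], [ŋoʒev]) shows [v] unchanged in both environments, so [v] cannot be basic with [b] derived in isolation.
The underlying segment must be /b/; voiced stops become fricatives between vowels, yielding [v] there.
The one attested form of 'moon', [narub], shows underlying /narub/. Applying the same rule between vowels gives [naruvɔ].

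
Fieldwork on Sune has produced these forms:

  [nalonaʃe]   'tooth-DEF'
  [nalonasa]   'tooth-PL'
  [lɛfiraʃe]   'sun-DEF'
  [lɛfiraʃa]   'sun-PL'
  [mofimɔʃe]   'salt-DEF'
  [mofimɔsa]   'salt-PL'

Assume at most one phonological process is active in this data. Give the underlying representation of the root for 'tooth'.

/nalonas/

'tooth' shows [ʃ] ~ [s] at the end of the stem ([nalonaʃe] vs [nalonasa]).
The stem 'sun' ([lɛfiraʃe], [lɛfiraʃa]) shows [ʃ] unchanged in both environments, so [ʃ] cannot be basic with [s] derived before the PL suffix.
So /s/ is underlying, and a rule of palatalization before a front vowel — /s/ becomes palato-alveolar [ʃ] before a front vowel — gives [ʃ].
Hence 'tooth' is /nalonas/ underlyingly.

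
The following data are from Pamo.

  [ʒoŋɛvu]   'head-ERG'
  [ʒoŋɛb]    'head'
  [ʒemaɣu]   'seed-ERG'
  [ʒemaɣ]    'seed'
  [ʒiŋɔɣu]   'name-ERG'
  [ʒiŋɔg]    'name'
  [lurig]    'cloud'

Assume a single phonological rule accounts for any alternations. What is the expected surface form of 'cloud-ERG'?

'name' shows [ɣ] ~ [g] at the end of the stem ([ʒiŋɔɣu] vs [ʒiŋɔg]).
If /ɣ/ were underlying and a rule turned it into [g] in isolation, 'seed' would also alternate; but it has [ɣ] in both [ʒemaɣu] and [ʒemaɣ].
So /g/ is underlying, and a rule of intervocalic spirantization — voiced stops become fricatives between vowels — gives [ɣ].
From [lurig] the stem 'cloud' is /lurig/; between vowels this yields [luriɣu].

[luriɣu]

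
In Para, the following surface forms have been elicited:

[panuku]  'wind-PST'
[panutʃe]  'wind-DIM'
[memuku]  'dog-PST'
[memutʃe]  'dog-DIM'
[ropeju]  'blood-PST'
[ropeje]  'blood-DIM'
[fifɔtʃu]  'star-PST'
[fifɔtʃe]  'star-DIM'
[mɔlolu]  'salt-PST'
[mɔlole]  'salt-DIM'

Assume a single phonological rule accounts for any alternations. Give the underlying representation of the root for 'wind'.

The stem for 'wind' ends in [k] in [panuku] but [tʃ] in [panutʃe].
But 'star' keeps [tʃ] in both environments ([fifɔtʃu], [fifɔtʃe]), so there is no rule changing /tʃ/ to [k] before the PST suffix.
The underlying segment must be /k/; /k/ becomes palato-alveolar [tʃ] before a front vowel, yielding [tʃ] there.
Hence 'wind' is /panuk/ underlyingly.

/panuk/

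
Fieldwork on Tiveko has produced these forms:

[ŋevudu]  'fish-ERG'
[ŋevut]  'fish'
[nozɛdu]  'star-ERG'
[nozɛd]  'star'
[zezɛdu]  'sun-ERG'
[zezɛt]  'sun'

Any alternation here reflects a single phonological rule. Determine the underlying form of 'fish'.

/ŋevut/

The stem for 'fish' ends in [d] in [ŋevudu] but [t] in [ŋevut].
The stem 'star' ([nozɛdu], [nozɛd]) shows [d] unchanged in both environments, so [d] cannot be basic with [t] derived in isolation.
The underlying segment must be /t/; voiceless stops become voiced between vowels, yielding [d] there.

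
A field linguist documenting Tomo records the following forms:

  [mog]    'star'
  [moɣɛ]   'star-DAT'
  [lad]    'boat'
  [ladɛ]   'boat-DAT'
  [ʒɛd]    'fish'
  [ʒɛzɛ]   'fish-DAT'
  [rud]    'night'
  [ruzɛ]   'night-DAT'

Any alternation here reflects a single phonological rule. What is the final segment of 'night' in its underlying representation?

/z/

The root 'night' surfaces as [rud] and [ruzɛ], with a stem-final [d] ~ [z] alternation.
But 'boat' keeps [d] in both environments ([lad], [ladɛ]), so there is no rule changing /d/ to [z] before the DAT suffix.
Therefore /z/ is basic and [d] is derived by word-final hardening (voiced fricatives become stops word-finally).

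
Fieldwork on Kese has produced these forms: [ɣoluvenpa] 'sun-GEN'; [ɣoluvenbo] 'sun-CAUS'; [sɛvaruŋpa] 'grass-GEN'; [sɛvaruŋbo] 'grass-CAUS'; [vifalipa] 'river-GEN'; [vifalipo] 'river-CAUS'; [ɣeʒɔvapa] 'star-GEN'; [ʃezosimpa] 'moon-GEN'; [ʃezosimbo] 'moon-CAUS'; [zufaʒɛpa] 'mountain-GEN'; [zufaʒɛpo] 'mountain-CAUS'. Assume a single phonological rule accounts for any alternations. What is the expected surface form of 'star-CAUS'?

[ɣeʒɔvapo]

The CAUS morpheme has two allomorphs, [-bo] and [-po].
By contrast the GEN suffix keeps its initial [p] throughout — that segment must be underlying.
The CAUS suffix is therefore /-bo/ underlyingly, with post-vocalic devoicing: voiced stops become voiceless after a vowel.
After 'star', which ends in a vowel, the suffix surfaces as [-po], giving [ɣeʒɔvapo].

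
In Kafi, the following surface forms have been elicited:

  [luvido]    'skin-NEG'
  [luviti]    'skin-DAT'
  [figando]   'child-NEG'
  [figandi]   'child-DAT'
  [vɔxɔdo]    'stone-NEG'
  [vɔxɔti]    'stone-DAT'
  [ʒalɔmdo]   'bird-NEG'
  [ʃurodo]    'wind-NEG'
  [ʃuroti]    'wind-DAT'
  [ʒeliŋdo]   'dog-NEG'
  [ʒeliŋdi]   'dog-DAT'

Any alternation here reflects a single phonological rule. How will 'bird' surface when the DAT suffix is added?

[ʒalɔmdi]

The DAT suffix surfaces as [-di] and [-ti], depending on the final segment of the stem.
By contrast the NEG suffix keeps its initial [d] throughout — that segment must be underlying.
So the underlying form is /-ti/, and voiceless stops become voiced after a nasal.
After 'bird', which ends in a nasal, the suffix surfaces as [-di], giving [ʒalɔmdi].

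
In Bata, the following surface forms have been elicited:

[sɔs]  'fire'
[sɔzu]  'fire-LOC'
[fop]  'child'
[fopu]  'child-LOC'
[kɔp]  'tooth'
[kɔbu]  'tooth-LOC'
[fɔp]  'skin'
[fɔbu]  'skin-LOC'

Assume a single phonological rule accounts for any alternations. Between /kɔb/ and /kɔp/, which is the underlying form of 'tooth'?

The stem for 'tooth' ends in [p] in [kɔp] but [b] in [kɔbu].
But 'child' keeps [p] in both environments ([fop], [fopu]), so there is no rule changing /p/ to [b] before the LOC suffix.
The alternation reflects word-final obstruent devoicing: voiced obstruents become voiceless word-finally. /b/ is underlying.

/kɔb/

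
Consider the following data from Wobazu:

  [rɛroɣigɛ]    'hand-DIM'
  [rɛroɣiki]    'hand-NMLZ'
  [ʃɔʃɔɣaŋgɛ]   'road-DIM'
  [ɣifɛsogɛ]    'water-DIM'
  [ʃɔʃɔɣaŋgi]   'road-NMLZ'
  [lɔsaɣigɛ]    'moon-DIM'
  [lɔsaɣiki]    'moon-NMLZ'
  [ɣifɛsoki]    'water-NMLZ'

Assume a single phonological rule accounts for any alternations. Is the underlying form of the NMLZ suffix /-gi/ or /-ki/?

The NMLZ suffix surfaces as [-gi] and [-ki], depending on the final segment of the stem.
The DIM suffix, which begins with [g], is invariant after every stem; so [g] is not altered by any rule here.
The NMLZ suffix is therefore /-ki/ underlyingly, with post-nasal voicing: voiceless stops become voiced after a nasal.

/-ki/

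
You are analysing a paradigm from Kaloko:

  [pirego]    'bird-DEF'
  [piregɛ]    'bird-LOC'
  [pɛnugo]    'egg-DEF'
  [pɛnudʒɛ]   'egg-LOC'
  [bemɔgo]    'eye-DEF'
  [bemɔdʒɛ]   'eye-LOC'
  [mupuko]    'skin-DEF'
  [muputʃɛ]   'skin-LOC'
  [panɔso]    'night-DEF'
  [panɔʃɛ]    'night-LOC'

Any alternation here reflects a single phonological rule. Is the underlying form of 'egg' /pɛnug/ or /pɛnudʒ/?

/pɛnudʒ/

The stem for 'egg' ends in [g] in [pɛnugo] but [dʒ] in [pɛnudʒɛ].
If /g/ were underlying and a rule turned it into [dʒ] before the LOC suffix, 'bird' would also alternate; but it has [g] in both [pirego] and [piregɛ].
The alternation reflects depalatalization: palato-alveolar /tʃ/, /dʒ/ and /ʃ/ become [k], [g] and [s] when no front vowel follows. /dʒ/ is underlying.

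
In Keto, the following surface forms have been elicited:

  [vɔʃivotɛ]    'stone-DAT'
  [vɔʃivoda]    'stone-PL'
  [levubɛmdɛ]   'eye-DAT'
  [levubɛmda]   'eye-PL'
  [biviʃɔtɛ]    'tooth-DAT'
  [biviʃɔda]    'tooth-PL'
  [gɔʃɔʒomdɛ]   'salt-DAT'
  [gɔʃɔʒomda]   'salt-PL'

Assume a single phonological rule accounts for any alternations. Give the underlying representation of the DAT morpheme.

The DAT morpheme has two allomorphs, [-dɛ] and [-tɛ].
By contrast the PL suffix keeps its initial [d] throughout — that segment must be underlying.
The DAT suffix is therefore /-tɛ/ underlyingly, with post-nasal voicing: voiceless stops become voiced after a nasal.

/-tɛ/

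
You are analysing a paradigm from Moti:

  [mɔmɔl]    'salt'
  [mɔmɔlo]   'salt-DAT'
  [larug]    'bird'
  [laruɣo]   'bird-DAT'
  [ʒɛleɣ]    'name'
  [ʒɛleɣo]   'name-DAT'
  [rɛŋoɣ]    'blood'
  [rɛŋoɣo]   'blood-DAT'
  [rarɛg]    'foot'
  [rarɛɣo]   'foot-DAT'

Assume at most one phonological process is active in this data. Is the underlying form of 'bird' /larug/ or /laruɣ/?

/larug/

In [larug] and [laruɣo] the final segment of 'bird' alternates: [g] ~ [ɣ].
But 'blood' keeps [ɣ] in both environments ([rɛŋoɣ], [rɛŋoɣo]), so there is no rule changing /ɣ/ to [g] in isolation.
So /g/ is underlying, and a rule of intervocalic spirantization — voiced stops become fricatives between vowels — gives [ɣ].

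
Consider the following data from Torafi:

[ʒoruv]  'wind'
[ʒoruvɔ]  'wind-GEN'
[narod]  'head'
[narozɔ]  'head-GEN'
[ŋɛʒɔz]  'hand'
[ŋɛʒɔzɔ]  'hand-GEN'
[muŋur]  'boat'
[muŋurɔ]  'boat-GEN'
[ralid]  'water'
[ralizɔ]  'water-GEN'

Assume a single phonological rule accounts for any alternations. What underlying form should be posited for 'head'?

/narod/

In [narod] and [narozɔ] the final segment of 'head' alternates: [d] ~ [z].
But 'hand' keeps [z] in both environments ([ŋɛʒɔz], [ŋɛʒɔzɔ]), so there is no rule changing /z/ to [d] in isolation.
Therefore /d/ is basic and [z] is derived by intervocalic spirantization (voiced stops become fricatives between vowels).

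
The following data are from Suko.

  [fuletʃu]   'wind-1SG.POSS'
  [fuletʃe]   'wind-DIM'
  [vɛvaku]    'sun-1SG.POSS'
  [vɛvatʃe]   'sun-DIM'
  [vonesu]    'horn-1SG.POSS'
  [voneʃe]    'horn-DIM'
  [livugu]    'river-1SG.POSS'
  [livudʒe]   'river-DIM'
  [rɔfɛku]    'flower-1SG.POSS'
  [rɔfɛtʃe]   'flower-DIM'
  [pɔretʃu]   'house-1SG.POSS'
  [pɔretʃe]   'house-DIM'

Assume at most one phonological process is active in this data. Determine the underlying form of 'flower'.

/rɔfɛk/

In [rɔfɛku] and [rɔfɛtʃe] the final segment of 'flower' alternates: [k] ~ [tʃ].
Compare 'wind', with invariant [tʃ] in [fuletʃu] and [fuletʃe]: an analysis with underlying /tʃ/ and a rule producing [k] before the 1SG.POSS suffix would wrongly predict alternation here too.
Therefore /k/ is basic and [tʃ] is derived by palatalization before a front vowel (/k/, /g/ and /s/ become palato-alveolar [tʃ], [dʒ] and [ʃ] before a front vowel).
So 'flower' = /rɔfɛk/.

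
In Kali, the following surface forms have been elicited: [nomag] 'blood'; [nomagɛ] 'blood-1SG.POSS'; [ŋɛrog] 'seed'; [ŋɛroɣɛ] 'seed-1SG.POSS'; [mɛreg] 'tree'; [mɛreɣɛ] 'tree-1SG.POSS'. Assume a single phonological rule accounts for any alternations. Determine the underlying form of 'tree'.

/mɛreɣ/

In [mɛreg] and [mɛreɣɛ] the final segment of 'tree' alternates: [g] ~ [ɣ].
Compare 'blood', with invariant [g] in [nomag] and [nomagɛ]: an analysis with underlying /g/ and a rule producing [ɣ] before the 1SG.POSS suffix would wrongly predict alternation here too.
The underlying segment must be /ɣ/; voiced fricatives become stops word-finally, yielding [g] there.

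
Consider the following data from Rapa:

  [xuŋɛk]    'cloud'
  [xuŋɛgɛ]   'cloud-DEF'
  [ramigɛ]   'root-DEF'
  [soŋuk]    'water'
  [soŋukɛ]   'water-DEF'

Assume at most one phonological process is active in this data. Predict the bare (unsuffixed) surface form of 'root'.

[ramik]

In [xuŋɛgɛ] and [xuŋɛk] the final segment of 'cloud' alternates: [g] ~ [k].
But 'water' keeps [k] in both environments ([soŋukɛ], [soŋuk]), so there is no rule changing /k/ to [g] before the DEF suffix.
The alternation reflects word-final obstruent devoicing: voiced obstruents become voiceless word-finally. /g/ is underlying.
The one attested form of 'root', [ramigɛ], shows underlying /ramig/. Applying the same rule word-finally gives [ramik].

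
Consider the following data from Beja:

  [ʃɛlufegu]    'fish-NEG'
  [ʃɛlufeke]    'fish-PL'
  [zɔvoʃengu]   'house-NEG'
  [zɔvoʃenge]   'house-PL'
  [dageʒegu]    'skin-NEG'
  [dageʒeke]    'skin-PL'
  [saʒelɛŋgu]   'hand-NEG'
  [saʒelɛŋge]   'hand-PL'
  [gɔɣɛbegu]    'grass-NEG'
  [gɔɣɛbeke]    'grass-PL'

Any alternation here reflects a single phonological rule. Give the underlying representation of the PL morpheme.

/-ke/

The PL morpheme has two allomorphs, [-ge] and [-ke].
The NEG suffix, which begins with [g], is invariant after every stem; so [g] is not altered by any rule here.
The PL suffix is therefore /-ke/ underlyingly, with post-nasal voicing: voiceless stops become voiced after a nasal.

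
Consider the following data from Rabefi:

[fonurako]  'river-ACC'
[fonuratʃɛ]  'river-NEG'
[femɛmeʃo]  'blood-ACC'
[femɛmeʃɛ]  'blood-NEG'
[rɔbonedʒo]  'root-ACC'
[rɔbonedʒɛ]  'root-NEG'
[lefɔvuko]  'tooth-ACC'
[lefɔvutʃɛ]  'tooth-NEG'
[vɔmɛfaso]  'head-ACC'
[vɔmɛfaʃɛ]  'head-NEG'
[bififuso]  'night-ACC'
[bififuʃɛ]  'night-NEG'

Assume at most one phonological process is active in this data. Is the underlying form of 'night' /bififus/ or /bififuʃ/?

/bififus/

The stem for 'night' ends in [s] in [bififuso] but [ʃ] in [bififuʃɛ].
The stem 'blood' ([femɛmeʃo], [femɛmeʃɛ]) shows [ʃ] unchanged in both environments, so [ʃ] cannot be basic with [s] derived before the ACC suffix.
So /s/ is underlying, and a rule of palatalization before a front vowel — /k/ and /s/ become palato-alveolar [tʃ] and [ʃ] before a front vowel — gives [ʃ].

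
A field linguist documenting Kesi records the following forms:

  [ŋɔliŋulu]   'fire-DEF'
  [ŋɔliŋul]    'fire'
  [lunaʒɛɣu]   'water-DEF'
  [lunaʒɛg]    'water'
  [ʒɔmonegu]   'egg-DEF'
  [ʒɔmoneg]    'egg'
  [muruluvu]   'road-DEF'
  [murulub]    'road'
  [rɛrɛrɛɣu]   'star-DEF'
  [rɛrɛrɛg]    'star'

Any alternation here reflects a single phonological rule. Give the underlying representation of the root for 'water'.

The root 'water' surfaces as [lunaʒɛɣu] and [lunaʒɛg], with a stem-final [ɣ] ~ [g] alternation.
If /g/ were underlying and a rule turned it into [ɣ] before the DEF suffix, 'egg' would also alternate; but it has [g] in both [ʒɔmonegu] and [ʒɔmoneg].
Therefore /ɣ/ is basic and [g] is derived by word-final hardening (voiced fricatives become stops word-finally).

/lunaʒɛɣ/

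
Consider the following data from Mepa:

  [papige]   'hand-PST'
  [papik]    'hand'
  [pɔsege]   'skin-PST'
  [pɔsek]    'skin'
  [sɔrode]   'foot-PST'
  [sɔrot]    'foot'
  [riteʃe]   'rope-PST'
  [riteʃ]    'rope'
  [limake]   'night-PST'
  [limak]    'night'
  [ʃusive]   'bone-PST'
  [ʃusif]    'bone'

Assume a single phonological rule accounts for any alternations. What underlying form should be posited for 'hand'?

/papig/

The stem for 'hand' ends in [g] in [papige] but [k] in [papik].
Compare 'night', with invariant [k] in [limake] and [limak]: an analysis with underlying /k/ and a rule producing [g] before the PST suffix would wrongly predict alternation here too.
So /g/ is underlying, and a rule of word-final obstruent devoicing — voiced obstruents become voiceless word-finally — gives [k].
The underlying form of 'hand' is therefore /papig/.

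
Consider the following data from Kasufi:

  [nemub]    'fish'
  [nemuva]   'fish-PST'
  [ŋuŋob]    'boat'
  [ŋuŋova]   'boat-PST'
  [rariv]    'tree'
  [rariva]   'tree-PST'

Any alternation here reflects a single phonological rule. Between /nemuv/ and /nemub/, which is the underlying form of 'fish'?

/nemub/

The stem for 'fish' ends in [b] in [nemub] but [v] in [nemuva].
If /v/ were underlying and a rule turned it into [b] in isolation, 'tree' would also alternate; but it has [v] in both [rariv] and [rariva].
The alternation reflects intervocalic spirantization: voiced stops become fricatives between vowels. /b/ is underlying.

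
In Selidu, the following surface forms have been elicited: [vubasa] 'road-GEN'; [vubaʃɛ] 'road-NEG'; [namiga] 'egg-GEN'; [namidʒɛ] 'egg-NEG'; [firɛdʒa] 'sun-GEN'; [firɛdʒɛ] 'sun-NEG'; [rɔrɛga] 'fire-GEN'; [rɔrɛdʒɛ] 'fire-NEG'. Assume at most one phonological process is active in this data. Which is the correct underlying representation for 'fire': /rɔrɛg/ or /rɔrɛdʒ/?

The root 'fire' surfaces as [rɔrɛga] and [rɔrɛdʒɛ], with a stem-final [g] ~ [dʒ] alternation.
The stem 'sun' ([firɛdʒa], [firɛdʒɛ]) shows [dʒ] unchanged in both environments, so [dʒ] cannot be basic with [g] derived before the GEN suffix.
Therefore /g/ is basic and [dʒ] is derived by palatalization before a front vowel (/g/ and /s/ become palato-alveolar [dʒ] and [ʃ] before a front vowel).

/rɔrɛg/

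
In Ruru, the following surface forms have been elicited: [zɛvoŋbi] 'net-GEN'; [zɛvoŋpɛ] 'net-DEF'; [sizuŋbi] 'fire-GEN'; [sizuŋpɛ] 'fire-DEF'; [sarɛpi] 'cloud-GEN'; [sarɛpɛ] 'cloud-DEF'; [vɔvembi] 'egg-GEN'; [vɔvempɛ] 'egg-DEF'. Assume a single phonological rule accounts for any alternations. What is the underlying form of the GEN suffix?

The GEN morpheme has two allomorphs, [-bi] and [-pi].
By contrast the DEF suffix keeps its initial [p] throughout — that segment must be underlying.
The GEN suffix is therefore /-bi/ underlyingly, with post-vocalic devoicing: voiced stops become voiceless after a vowel.

/-bi/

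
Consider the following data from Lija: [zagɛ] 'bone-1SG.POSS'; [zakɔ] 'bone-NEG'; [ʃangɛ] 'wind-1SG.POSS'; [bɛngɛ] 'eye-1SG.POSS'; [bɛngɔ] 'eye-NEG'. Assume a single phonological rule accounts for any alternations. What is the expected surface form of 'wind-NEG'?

The NEG suffix surfaces as [-gɔ] and [-kɔ], depending on the final segment of the stem.
By contrast the 1SG.POSS suffix keeps its initial [g] throughout — that segment must be underlying.
The NEG suffix is therefore /-kɔ/ underlyingly, with post-nasal voicing: voiceless stops become voiced after a nasal.
After 'wind', which ends in a nasal, the suffix surfaces as [-gɔ], giving [ʃangɔ].

[ʃangɔ]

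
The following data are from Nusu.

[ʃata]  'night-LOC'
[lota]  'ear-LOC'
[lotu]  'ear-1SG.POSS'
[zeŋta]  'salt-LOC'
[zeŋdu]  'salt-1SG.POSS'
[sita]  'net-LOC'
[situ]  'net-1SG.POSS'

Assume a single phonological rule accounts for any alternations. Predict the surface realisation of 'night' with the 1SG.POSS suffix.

[ʃatu]

The 1SG.POSS morpheme has two allomorphs, [-du] and [-tu].
By contrast the LOC suffix keeps its initial [t] throughout — that segment must be underlying.
So the underlying form is /-du/, and voiced stops become voiceless after a vowel.
After 'night', which ends in a vowel, the suffix surfaces as [-tu], giving [ʃatu].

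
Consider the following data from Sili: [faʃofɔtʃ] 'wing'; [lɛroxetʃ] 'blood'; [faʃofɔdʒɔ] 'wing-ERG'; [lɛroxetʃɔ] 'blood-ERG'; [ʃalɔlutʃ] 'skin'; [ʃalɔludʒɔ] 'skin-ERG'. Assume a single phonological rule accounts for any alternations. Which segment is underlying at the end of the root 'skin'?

The root 'skin' surfaces as [ʃalɔludʒɔ] and [ʃalɔlutʃ], with a stem-final [dʒ] ~ [tʃ] alternation.
The stem 'blood' ([lɛroxetʃɔ], [lɛroxetʃ]) shows [tʃ] unchanged in both environments, so [tʃ] cannot be basic with [dʒ] derived before the ERG suffix.
The underlying segment must be /dʒ/; voiced obstruents become voiceless word-finally, yielding [tʃ] there.

/dʒ/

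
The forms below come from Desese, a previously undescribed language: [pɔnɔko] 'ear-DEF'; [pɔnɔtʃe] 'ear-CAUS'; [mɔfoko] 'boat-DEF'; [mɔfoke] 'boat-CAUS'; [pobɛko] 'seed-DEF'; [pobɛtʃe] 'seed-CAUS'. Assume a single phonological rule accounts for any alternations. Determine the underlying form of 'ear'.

/pɔnɔtʃ/

The root 'ear' surfaces as [pɔnɔko] and [pɔnɔtʃe], with a stem-final [k] ~ [tʃ] alternation.
Compare 'boat', with invariant [k] in [mɔfoko] and [mɔfoke]: an analysis with underlying /k/ and a rule producing [tʃ] before the CAUS suffix would wrongly predict alternation here too.
The underlying segment must be /tʃ/; palato-alveolar /tʃ/ becomes [k] when no front vowel follows, yielding [k] there.
The underlying form of 'ear' is therefore /pɔnɔtʃ/.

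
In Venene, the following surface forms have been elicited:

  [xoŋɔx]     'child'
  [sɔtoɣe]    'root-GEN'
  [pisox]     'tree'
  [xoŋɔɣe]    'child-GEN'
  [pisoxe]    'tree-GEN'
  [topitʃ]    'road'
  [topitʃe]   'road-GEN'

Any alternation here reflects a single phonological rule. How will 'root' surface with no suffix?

[sɔtox]

'child' shows [ɣ] ~ [x] at the end of the stem ([xoŋɔɣe] vs [xoŋɔx]).
If /x/ were underlying and a rule turned it into [ɣ] before the GEN suffix, 'tree' would also alternate; but it has [x] in both [pisoxe] and [pisox].
Therefore /ɣ/ is basic and [x] is derived by word-final obstruent devoicing (voiced obstruents become voiceless word-finally).
The one attested form of 'root', [sɔtoɣe], shows underlying /sɔtoɣ/. Applying the same rule word-finally gives [sɔtox].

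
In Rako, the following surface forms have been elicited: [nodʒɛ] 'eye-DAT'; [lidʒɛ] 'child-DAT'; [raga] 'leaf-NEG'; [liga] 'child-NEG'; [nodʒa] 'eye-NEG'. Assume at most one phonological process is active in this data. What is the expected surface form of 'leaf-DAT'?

'child' shows [dʒ] ~ [g] at the end of the stem ([lidʒɛ] vs [liga]).
Compare 'eye', with invariant [dʒ] in [nodʒɛ] and [nodʒa]: an analysis with underlying /dʒ/ and a rule producing [g] before the NEG suffix would wrongly predict alternation here too.
The alternation reflects palatalization before a front vowel: /g/ becomes palato-alveolar [dʒ] before a front vowel. /g/ is underlying.
From [raga] the stem 'leaf' is /rag/; before a front vowel this yields [radʒɛ].

[radʒɛ]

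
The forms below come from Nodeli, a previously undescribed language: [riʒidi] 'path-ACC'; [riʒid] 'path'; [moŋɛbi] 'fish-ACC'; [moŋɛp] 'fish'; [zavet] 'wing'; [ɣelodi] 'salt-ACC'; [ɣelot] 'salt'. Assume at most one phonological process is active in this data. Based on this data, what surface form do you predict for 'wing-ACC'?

[zavedi]

'salt' shows [d] ~ [t] at the end of the stem ([ɣelodi] vs [ɣelot]).
But 'path' keeps [d] in both environments ([riʒidi], [riʒid]), so there is no rule changing /d/ to [t] in isolation.
Therefore /t/ is basic and [d] is derived by intervocalic voicing (voiceless stops become voiced between vowels).
From [zavet] the stem 'wing' is /zavet/; between vowels this yields [zavedi].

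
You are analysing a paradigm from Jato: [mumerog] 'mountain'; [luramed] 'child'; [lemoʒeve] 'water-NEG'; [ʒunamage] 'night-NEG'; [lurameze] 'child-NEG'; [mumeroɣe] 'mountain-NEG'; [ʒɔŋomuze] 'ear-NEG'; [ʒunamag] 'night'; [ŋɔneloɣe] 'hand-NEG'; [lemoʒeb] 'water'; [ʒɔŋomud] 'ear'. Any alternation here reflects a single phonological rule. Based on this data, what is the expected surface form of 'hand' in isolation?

[ŋɔnelog]

The root 'mountain' surfaces as [mumeroɣe] and [mumerog], with a stem-final [ɣ] ~ [g] alternation.
Compare 'night', with invariant [g] in [ʒunamage] and [ʒunamag]: an analysis with underlying /g/ and a rule producing [ɣ] before the NEG suffix would wrongly predict alternation here too.
Therefore /ɣ/ is basic and [g] is derived by word-final hardening (voiced fricatives become stops word-finally).
The one attested form of 'hand', [ŋɔneloɣe], shows underlying /ŋɔneloɣ/. Applying the same rule word-finally gives [ŋɔnelog].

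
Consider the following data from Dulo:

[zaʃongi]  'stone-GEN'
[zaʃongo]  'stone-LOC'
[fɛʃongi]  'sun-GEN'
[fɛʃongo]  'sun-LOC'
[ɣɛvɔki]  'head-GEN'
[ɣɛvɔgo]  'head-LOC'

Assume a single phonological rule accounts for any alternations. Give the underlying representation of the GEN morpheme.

/-ki/

The GEN suffix surfaces as [-gi] and [-ki], depending on the final segment of the stem.
The LOC suffix, which begins with [g], is invariant after every stem; so [g] is not altered by any rule here.
So the underlying form is /-ki/, and voiceless stops become voiced after a nasal.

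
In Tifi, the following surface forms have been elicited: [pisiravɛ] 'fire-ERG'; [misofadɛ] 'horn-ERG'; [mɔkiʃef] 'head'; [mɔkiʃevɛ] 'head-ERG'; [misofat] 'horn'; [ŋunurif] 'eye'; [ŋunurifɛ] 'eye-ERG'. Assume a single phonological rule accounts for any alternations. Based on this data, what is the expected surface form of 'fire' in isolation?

'head' shows [v] ~ [f] at the end of the stem ([mɔkiʃevɛ] vs [mɔkiʃef]).
The stem 'eye' ([ŋunurifɛ], [ŋunurif]) shows [f] unchanged in both environments, so [f] cannot be basic with [v] derived before the ERG suffix.
So /v/ is underlying, and a rule of word-final obstruent devoicing — voiced obstruents become voiceless word-finally — gives [f].
The one attested form of 'fire', [pisiravɛ], shows underlying /pisirav/. Applying the same rule word-finally gives [pisiraf].

[pisiraf]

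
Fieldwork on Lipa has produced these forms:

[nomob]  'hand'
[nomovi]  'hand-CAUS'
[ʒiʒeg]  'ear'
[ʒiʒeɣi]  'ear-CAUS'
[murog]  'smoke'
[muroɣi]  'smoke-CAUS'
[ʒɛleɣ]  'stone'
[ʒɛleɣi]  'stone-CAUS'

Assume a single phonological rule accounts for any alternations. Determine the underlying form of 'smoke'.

The root 'smoke' surfaces as [murog] and [muroɣi], with a stem-final [g] ~ [ɣ] alternation.
But 'stone' keeps [ɣ] in both environments ([ʒɛleɣ], [ʒɛleɣi]), so there is no rule changing /ɣ/ to [g] in isolation.
The alternation reflects intervocalic spirantization: voiced stops become fricatives between vowels. /g/ is underlying.

/murog/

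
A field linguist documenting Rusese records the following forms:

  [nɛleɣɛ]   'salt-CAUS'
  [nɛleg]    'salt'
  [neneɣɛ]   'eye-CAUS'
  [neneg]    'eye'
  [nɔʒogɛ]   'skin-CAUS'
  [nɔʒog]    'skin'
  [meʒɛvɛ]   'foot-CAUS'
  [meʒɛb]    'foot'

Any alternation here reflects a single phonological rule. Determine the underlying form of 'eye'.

The root 'eye' surfaces as [neneɣɛ] and [neneg], with a stem-final [ɣ] ~ [g] alternation.
If /g/ were underlying and a rule turned it into [ɣ] before the CAUS suffix, 'skin' would also alternate; but it has [g] in both [nɔʒogɛ] and [nɔʒog].
Therefore /ɣ/ is basic and [g] is derived by word-final hardening (voiced fricatives become stops word-finally).
The underlying form of 'eye' is therefore /neneɣ/.

/neneɣ/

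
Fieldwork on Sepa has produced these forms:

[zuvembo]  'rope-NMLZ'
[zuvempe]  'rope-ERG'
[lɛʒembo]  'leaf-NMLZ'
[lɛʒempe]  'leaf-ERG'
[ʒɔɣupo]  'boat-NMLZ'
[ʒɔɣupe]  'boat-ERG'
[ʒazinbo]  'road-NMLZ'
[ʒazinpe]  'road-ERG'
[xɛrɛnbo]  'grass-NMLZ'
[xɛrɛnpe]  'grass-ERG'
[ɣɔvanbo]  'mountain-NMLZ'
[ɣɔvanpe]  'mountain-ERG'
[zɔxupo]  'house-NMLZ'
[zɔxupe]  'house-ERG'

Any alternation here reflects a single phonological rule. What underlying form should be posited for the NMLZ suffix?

/-bo/

The NMLZ morpheme has two allomorphs, [-bo] and [-po].
The ERG suffix, which begins with [p], is invariant after every stem; so [p] is not altered by any rule here.
The NMLZ suffix is therefore /-bo/ underlyingly, with post-vocalic devoicing: voiced stops become voiceless after a vowel.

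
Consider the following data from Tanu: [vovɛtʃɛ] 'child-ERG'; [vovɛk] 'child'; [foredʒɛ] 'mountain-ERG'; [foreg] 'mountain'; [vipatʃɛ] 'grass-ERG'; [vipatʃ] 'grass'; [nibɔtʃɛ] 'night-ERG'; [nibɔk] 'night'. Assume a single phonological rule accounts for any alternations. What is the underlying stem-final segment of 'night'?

The stem for 'night' ends in [tʃ] in [nibɔtʃɛ] but [k] in [nibɔk].
If /tʃ/ were underlying and a rule turned it into [k] in isolation, 'grass' would also alternate; but it has [tʃ] in both [vipatʃɛ] and [vipatʃ].
Therefore /k/ is basic and [tʃ] is derived by palatalization before a front vowel (/k/ and /g/ become palato-alveolar [tʃ] and [dʒ] before a front vowel).

/k/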